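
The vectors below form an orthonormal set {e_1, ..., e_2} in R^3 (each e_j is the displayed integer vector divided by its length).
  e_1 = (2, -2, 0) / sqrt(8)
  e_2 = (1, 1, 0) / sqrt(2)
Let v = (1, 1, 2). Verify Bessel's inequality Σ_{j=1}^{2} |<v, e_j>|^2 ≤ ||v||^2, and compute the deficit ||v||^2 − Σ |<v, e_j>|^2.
Σ |<v, e_j>|^2 = 2; ||v||^2 = 6; deficit = 4

Write each e_j = u_j / sqrt(<u_j, u_j>) where u_j is the displayed integer vector. Then <v, e_j> = <v, u_j> / sqrt(<u_j, u_j>), so |<v, e_j>|^2 = <v, u_j>^2 / <u_j, u_j>.
Coefficients: <v, e_1> = 0/sqrt(8), <v, e_2> = 2/sqrt(2).
Square and sum: Σ |<v, e_j>|^2 = 2.
Compute ||v||^2 = v·v = 6.
Deficit = 6 − 2 = 4 ≥ 0, confirming Bessel's inequality. (The deficit equals ||v − Σ <v,e_j> e_j||^2, the squared distance from v to span{e_j}.)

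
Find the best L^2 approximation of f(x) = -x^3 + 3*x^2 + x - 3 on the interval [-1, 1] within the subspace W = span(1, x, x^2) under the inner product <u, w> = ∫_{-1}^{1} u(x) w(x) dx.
g(x) = 3*x^2 + 2*x/5 - 3

The best approximation g ∈ W is the orthogonal projection of f onto W. Writing g = a_0 + a_1 x + a_2 x^2, the coefficients solve the normal equations G · a = b where
  G_{ij} = <φ_i, φ_j> and b_i = <f, φ_i>, with φ_0 = 1, φ_1 = x, φ_2 = x^2.
G =
  [2, 0, 2/3]
  [0, 2/3, 0]
  [2/3, 0, 2/5],
b = (-4, 4/15, -4/5).
Solving gives a_0 = -3, a_1 = 2/5, a_2 = 3, so
  g(x) = 3*x^2 + 2*x/5 - 3.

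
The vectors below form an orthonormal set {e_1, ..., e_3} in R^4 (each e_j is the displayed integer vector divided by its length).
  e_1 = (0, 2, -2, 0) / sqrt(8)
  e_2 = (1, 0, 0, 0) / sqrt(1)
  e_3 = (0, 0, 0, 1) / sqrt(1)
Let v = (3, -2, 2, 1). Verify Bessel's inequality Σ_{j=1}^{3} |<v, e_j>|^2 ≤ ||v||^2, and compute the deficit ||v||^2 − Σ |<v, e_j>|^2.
Σ |<v, e_j>|^2 = 18; ||v||^2 = 18; deficit = 0

Write each e_j = u_j / sqrt(<u_j, u_j>) where u_j is the displayed integer vector. Then <v, e_j> = <v, u_j> / sqrt(<u_j, u_j>), so |<v, e_j>|^2 = <v, u_j>^2 / <u_j, u_j>.
Coefficients: <v, e_1> = -8/sqrt(8), <v, e_2> = 3/sqrt(1), <v, e_3> = 1/sqrt(1).
Square and sum: Σ |<v, e_j>|^2 = 18.
Compute ||v||^2 = v·v = 18.
Deficit = 18 − 18 = 0 ≥ 0, confirming Bessel's inequality. (The deficit equals ||v − Σ <v,e_j> e_j||^2, the squared distance from v to span{e_j}.)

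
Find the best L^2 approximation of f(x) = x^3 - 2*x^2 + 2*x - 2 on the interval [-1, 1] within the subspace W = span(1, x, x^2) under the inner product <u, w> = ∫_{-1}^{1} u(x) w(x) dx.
g(x) = -2*x^2 + 13*x/5 - 2

The best approximation g ∈ W is the orthogonal projection of f onto W. Writing g = a_0 + a_1 x + a_2 x^2, the coefficients solve the normal equations G · a = b where
  G_{ij} = <φ_i, φ_j> and b_i = <f, φ_i>, with φ_0 = 1, φ_1 = x, φ_2 = x^2.
G =
  [2, 0, 2/3]
  [0, 2/3, 0]
  [2/3, 0, 2/5],
b = (-16/3, 26/15, -32/15).
Solving gives a_0 = -2, a_1 = 13/5, a_2 = -2, so
  g(x) = -2*x^2 + 13*x/5 - 2.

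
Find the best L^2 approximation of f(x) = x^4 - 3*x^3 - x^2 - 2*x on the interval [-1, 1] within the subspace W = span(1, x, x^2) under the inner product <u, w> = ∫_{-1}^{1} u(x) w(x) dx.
g(x) = -x^2/7 - 19*x/5 - 3/35

The best approximation g ∈ W is the orthogonal projection of f onto W. Writing g = a_0 + a_1 x + a_2 x^2, the coefficients solve the normal equations G · a = b where
  G_{ij} = <φ_i, φ_j> and b_i = <f, φ_i>, with φ_0 = 1, φ_1 = x, φ_2 = x^2.
G =
  [2, 0, 2/3]
  [0, 2/3, 0]
  [2/3, 0, 2/5],
b = (-4/15, -38/15, -4/35).
Solving gives a_0 = -3/35, a_1 = -19/5, a_2 = -1/7, so
  g(x) = -x^2/7 - 19*x/5 - 3/35.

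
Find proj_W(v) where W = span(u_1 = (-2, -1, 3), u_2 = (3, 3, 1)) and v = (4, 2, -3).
proj_W(v) = (83/23, 559/230, -717/230)

Set up U = [u_1 | ... | u_2] ∈ R^(3×2). The projector onto W = col(U) is P = U (U^T U)^(-1) U^T.
Compute U^T U =
  [14, -6]
  [-6, 19],
and U^T v = (-19, 15).
Solve U^T U · c = U^T v for the coefficients: c = (-271/230, 48/115). The projection is proj_W(v) = U c.
Check: (v - proj_W(v)) · u_1 = 0  (should be 0).
Check: (v - proj_W(v)) · u_2 = 0  (should be 0).
Result: proj_W(v) = (83/23, 559/230, -717/230).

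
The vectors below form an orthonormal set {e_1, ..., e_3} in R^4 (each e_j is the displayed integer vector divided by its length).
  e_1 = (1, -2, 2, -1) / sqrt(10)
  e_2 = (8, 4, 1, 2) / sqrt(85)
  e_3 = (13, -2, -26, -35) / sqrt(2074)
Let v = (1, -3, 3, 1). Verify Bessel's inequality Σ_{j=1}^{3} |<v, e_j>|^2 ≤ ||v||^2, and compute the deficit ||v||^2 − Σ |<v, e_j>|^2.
Σ |<v, e_j>|^2 = 1139/61; ||v||^2 = 20; deficit = 81/61

Write each e_j = u_j / sqrt(<u_j, u_j>) where u_j is the displayed integer vector. Then <v, e_j> = <v, u_j> / sqrt(<u_j, u_j>), so |<v, e_j>|^2 = <v, u_j>^2 / <u_j, u_j>.
Coefficients: <v, e_1> = 12/sqrt(10), <v, e_2> = 1/sqrt(85), <v, e_3> = -94/sqrt(2074).
Square and sum: Σ |<v, e_j>|^2 = 1139/61.
Compute ||v||^2 = v·v = 20.
Deficit = 20 − 1139/61 = 81/61 ≥ 0, confirming Bessel's inequality. (The deficit equals ||v − Σ <v,e_j> e_j||^2, the squared distance from v to span{e_j}.)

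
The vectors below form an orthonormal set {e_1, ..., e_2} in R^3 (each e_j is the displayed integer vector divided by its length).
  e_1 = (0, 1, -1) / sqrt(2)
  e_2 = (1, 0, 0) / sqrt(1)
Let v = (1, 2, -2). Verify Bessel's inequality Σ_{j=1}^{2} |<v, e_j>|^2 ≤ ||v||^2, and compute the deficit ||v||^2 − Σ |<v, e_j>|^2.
Σ |<v, e_j>|^2 = 9; ||v||^2 = 9; deficit = 0

Write each e_j = u_j / sqrt(<u_j, u_j>) where u_j is the displayed integer vector. Then <v, e_j> = <v, u_j> / sqrt(<u_j, u_j>), so |<v, e_j>|^2 = <v, u_j>^2 / <u_j, u_j>.
Coefficients: <v, e_1> = 4/sqrt(2), <v, e_2> = 1/sqrt(1).
Square and sum: Σ |<v, e_j>|^2 = 9.
Compute ||v||^2 = v·v = 9.
Deficit = 9 − 9 = 0 ≥ 0, confirming Bessel's inequality. (The deficit equals ||v − Σ <v,e_j> e_j||^2, the squared distance from v to span{e_j}.)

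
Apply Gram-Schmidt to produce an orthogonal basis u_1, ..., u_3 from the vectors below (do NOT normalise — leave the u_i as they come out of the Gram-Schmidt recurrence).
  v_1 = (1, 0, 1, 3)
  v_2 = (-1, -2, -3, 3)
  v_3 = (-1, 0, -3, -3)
Orthogonal basis:
  u_1 = (1, 0, 1, 3)
  u_2 = (-16/11, -2, -38/11, 18/11)
  u_3 = (2/3, 2/3, -2/3, 0)

Apply the Gram-Schmidt recurrence
  u_1 = v_1
  u_i = v_i − Σ_{j<i} ((v_i · u_j) / (u_j · u_j)) · u_j.

Step by step this gives:
  u_1 = (1, 0, 1, 3)
  u_2 = (-16/11, -2, -38/11, 18/11)
  u_3 = (2/3, 2/3, -2/3, 0)

Orthogonality check:
  u_2 · u_1 = 0 (should be 0)
  u_3 · u_1 = 0 (should be 0)
  u_3 · u_2 = 0 (should be 0)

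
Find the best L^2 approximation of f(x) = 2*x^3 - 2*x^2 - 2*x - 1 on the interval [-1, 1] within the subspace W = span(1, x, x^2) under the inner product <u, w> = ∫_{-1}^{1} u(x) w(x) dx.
g(x) = -2*x^2 - 4*x/5 - 1

The best approximation g ∈ W is the orthogonal projection of f onto W. Writing g = a_0 + a_1 x + a_2 x^2, the coefficients solve the normal equations G · a = b where
  G_{ij} = <φ_i, φ_j> and b_i = <f, φ_i>, with φ_0 = 1, φ_1 = x, φ_2 = x^2.
G =
  [2, 0, 2/3]
  [0, 2/3, 0]
  [2/3, 0, 2/5],
b = (-10/3, -8/15, -22/15).
Solving gives a_0 = -1, a_1 = -4/5, a_2 = -2, so
  g(x) = -2*x^2 - 4*x/5 - 1.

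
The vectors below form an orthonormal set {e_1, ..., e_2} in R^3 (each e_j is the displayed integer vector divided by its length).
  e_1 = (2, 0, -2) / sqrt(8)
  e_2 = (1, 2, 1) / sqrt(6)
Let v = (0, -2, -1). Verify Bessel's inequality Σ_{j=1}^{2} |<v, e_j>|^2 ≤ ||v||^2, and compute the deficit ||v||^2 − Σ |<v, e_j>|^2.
Σ |<v, e_j>|^2 = 14/3; ||v||^2 = 5; deficit = 1/3

Write each e_j = u_j / sqrt(<u_j, u_j>) where u_j is the displayed integer vector. Then <v, e_j> = <v, u_j> / sqrt(<u_j, u_j>), so |<v, e_j>|^2 = <v, u_j>^2 / <u_j, u_j>.
Coefficients: <v, e_1> = 2/sqrt(8), <v, e_2> = -5/sqrt(6).
Square and sum: Σ |<v, e_j>|^2 = 14/3.
Compute ||v||^2 = v·v = 5.
Deficit = 5 − 14/3 = 1/3 ≥ 0, confirming Bessel's inequality. (The deficit equals ||v − Σ <v,e_j> e_j||^2, the squared distance from v to span{e_j}.)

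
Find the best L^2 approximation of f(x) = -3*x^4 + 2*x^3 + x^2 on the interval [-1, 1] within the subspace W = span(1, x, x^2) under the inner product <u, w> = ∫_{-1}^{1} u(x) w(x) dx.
g(x) = -11*x^2/7 + 6*x/5 + 9/35

The best approximation g ∈ W is the orthogonal projection of f onto W. Writing g = a_0 + a_1 x + a_2 x^2, the coefficients solve the normal equations G · a = b where
  G_{ij} = <φ_i, φ_j> and b_i = <f, φ_i>, with φ_0 = 1, φ_1 = x, φ_2 = x^2.
G =
  [2, 0, 2/3]
  [0, 2/3, 0]
  [2/3, 0, 2/5],
b = (-8/15, 4/5, -16/35).
Solving gives a_0 = 9/35, a_1 = 6/5, a_2 = -11/7, so
  g(x) = -11*x^2/7 + 6*x/5 + 9/35.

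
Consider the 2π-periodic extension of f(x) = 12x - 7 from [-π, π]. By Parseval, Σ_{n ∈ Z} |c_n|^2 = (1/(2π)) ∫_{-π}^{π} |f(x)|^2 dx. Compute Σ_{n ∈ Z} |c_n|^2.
Σ |c_n|^2 = 48π^2 + 49

Expand and integrate term by term over [-π, π]:
  ∫ (12x)^2 dx = 144·(2π^3/3); ∫ 2·12·(-7)·x dx = 0 (odd integrand); ∫ (-7)^2 dx = 49·2π.
So (1/(2π)) ∫_{-π}^{π} (12x - 7)^2 dx = 144π^2/3 + 49 = 48π^2 + 49.
Parseval ⇒ Σ |c_n|^2 = 48π^2 + 49.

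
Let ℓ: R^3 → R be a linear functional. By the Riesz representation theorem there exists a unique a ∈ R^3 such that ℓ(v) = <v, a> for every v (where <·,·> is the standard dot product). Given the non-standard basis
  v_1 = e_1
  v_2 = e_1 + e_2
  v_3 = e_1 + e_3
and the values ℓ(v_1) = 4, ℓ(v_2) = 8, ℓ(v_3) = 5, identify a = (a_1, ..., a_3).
a = (4, 4, 1)

Write a = (a_1, ..., a_3) in the standard basis. For each basis vector v_i, ℓ(v_i) = <v_i, a> is a linear equation in the a_j's. Collect the n equations into a matrix system V a = ℓ, where row i of V is v_i (expressed in the standard basis). Since V is invertible (lower-triangular with 1s on the diagonal, up to permutation), solve by back-substitution:
  V =
[[1, 0, 0],
 [1, 1, 0],
 [1, 0, 1]]
  V a = (4, 8, 5)
Solving gives a = (4, 4, 1).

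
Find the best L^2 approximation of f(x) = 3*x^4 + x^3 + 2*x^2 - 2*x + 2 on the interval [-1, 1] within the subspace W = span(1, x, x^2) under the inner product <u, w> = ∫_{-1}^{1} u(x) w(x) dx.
g(x) = 32*x^2/7 - 7*x/5 + 61/35

The best approximation g ∈ W is the orthogonal projection of f onto W. Writing g = a_0 + a_1 x + a_2 x^2, the coefficients solve the normal equations G · a = b where
  G_{ij} = <φ_i, φ_j> and b_i = <f, φ_i>, with φ_0 = 1, φ_1 = x, φ_2 = x^2.
G =
  [2, 0, 2/3]
  [0, 2/3, 0]
  [2/3, 0, 2/5],
b = (98/15, -14/15, 314/105).
Solving gives a_0 = 61/35, a_1 = -7/5, a_2 = 32/7, so
  g(x) = 32*x^2/7 - 7*x/5 + 61/35.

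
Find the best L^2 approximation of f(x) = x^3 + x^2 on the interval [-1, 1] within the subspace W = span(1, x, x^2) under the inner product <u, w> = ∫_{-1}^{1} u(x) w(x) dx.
g(x) = x^2 + 3*x/5

The best approximation g ∈ W is the orthogonal projection of f onto W. Writing g = a_0 + a_1 x + a_2 x^2, the coefficients solve the normal equations G · a = b where
  G_{ij} = <φ_i, φ_j> and b_i = <f, φ_i>, with φ_0 = 1, φ_1 = x, φ_2 = x^2.
G =
  [2, 0, 2/3]
  [0, 2/3, 0]
  [2/3, 0, 2/5],
b = (2/3, 2/5, 2/5).
Solving gives a_0 = 0, a_1 = 3/5, a_2 = 1, so
  g(x) = x^2 + 3*x/5.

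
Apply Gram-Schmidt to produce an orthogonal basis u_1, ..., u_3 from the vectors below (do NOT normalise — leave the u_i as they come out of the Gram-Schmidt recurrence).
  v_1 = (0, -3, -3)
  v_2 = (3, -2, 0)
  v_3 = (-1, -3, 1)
Orthogonal basis:
  u_1 = (0, -3, -3)
  u_2 = (3, -1, 1)
  u_3 = (-14/11, -21/11, 21/11)

Apply the Gram-Schmidt recurrence
  u_1 = v_1
  u_i = v_i − Σ_{j<i} ((v_i · u_j) / (u_j · u_j)) · u_j.

Step by step this gives:
  u_1 = (0, -3, -3)
  u_2 = (3, -1, 1)
  u_3 = (-14/11, -21/11, 21/11)

Orthogonality check:
  u_2 · u_1 = 0 (should be 0)
  u_3 · u_1 = 0 (should be 0)
  u_3 · u_2 = 0 (should be 0)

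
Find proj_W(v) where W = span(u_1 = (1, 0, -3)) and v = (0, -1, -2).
proj_W(v) = (3/5, 0, -9/5)

Set up U = [u_1 | ... | u_1] ∈ R^(3×1). The projector onto W = col(U) is P = U (U^T U)^(-1) U^T.
Compute U^T U =
  [10],
and U^T v = (6).
Solve U^T U · c = U^T v for the coefficients: c = (3/5). The projection is proj_W(v) = U c.
Check: (v - proj_W(v)) · u_1 = 0  (should be 0).
Result: proj_W(v) = (3/5, 0, -9/5).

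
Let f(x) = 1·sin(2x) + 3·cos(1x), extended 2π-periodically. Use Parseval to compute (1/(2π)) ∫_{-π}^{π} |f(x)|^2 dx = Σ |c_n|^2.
Σ |c_n|^2 = 5

Expand |f|^2 and use orthogonality of {sin(nx), cos(mx)} on [-π, π]:
  ∫_{-π}^{π} sin(nx)^2 dx = π, ∫ cos(mx)^2 dx = π, and cross terms integrate to 0.
So ∫_{-π}^{π} f(x)^2 dx = 1^2 · π + 3^2 · π = (1 + 9)π.
Divide by 2π: (1 + 9)/2 = 5.
By Parseval, this equals Σ |c_n|^2.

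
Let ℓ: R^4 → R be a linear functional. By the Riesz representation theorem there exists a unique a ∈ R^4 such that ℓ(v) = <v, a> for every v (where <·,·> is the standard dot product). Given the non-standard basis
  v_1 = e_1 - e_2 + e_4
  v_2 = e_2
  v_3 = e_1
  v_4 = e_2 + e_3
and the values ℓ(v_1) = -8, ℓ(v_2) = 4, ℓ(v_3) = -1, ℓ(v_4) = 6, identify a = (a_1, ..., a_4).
a = (-1, 4, 2, -3)

Write a = (a_1, ..., a_4) in the standard basis. For each basis vector v_i, ℓ(v_i) = <v_i, a> is a linear equation in the a_j's. Collect the n equations into a matrix system V a = ℓ, where row i of V is v_i (expressed in the standard basis). Since V is invertible (lower-triangular with 1s on the diagonal, up to permutation), solve by back-substitution:
  V =
[[1, -1, 0, 1],
 [0, 1, 0, 0],
 [1, 0, 0, 0],
 [0, 1, 1, 0]]
  V a = (-8, 4, -1, 6)
Solving gives a = (-1, 4, 2, -3).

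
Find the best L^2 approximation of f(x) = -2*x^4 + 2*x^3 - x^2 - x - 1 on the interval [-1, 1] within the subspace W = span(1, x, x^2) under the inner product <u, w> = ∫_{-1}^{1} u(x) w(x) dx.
g(x) = -19*x^2/7 + x/5 - 29/35

The best approximation g ∈ W is the orthogonal projection of f onto W. Writing g = a_0 + a_1 x + a_2 x^2, the coefficients solve the normal equations G · a = b where
  G_{ij} = <φ_i, φ_j> and b_i = <f, φ_i>, with φ_0 = 1, φ_1 = x, φ_2 = x^2.
G =
  [2, 0, 2/3]
  [0, 2/3, 0]
  [2/3, 0, 2/5],
b = (-52/15, 2/15, -172/105).
Solving gives a_0 = -29/35, a_1 = 1/5, a_2 = -19/7, so
  g(x) = -19*x^2/7 + x/5 - 29/35.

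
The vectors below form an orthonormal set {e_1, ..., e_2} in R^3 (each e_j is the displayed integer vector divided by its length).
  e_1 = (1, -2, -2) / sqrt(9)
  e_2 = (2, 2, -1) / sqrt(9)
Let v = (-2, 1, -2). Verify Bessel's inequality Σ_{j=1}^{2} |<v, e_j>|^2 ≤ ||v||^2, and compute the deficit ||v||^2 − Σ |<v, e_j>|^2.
Σ |<v, e_j>|^2 = 0; ||v||^2 = 9; deficit = 9

Write each e_j = u_j / sqrt(<u_j, u_j>) where u_j is the displayed integer vector. Then <v, e_j> = <v, u_j> / sqrt(<u_j, u_j>), so |<v, e_j>|^2 = <v, u_j>^2 / <u_j, u_j>.
Coefficients: <v, e_1> = 0/sqrt(9), <v, e_2> = 0/sqrt(9).
Square and sum: Σ |<v, e_j>|^2 = 0.
Compute ||v||^2 = v·v = 9.
Deficit = 9 − 0 = 9 ≥ 0, confirming Bessel's inequality. (The deficit equals ||v − Σ <v,e_j> e_j||^2, the squared distance from v to span{e_j}.)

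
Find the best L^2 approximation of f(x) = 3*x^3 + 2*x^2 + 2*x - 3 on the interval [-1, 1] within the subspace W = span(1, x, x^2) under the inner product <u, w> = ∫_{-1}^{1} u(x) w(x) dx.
g(x) = 2*x^2 + 19*x/5 - 3

The best approximation g ∈ W is the orthogonal projection of f onto W. Writing g = a_0 + a_1 x + a_2 x^2, the coefficients solve the normal equations G · a = b where
  G_{ij} = <φ_i, φ_j> and b_i = <f, φ_i>, with φ_0 = 1, φ_1 = x, φ_2 = x^2.
G =
  [2, 0, 2/3]
  [0, 2/3, 0]
  [2/3, 0, 2/5],
b = (-14/3, 38/15, -6/5).
Solving gives a_0 = -3, a_1 = 19/5, a_2 = 2, so
  g(x) = 2*x^2 + 19*x/5 - 3.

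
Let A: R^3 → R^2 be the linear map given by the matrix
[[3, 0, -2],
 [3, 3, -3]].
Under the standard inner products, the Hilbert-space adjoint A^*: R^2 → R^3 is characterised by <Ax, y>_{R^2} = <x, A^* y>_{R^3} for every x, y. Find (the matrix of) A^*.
A^* = A^T =
[[3, 3],
 [0, 3],
 [-2, -3]]

For real matrices with standard dot products, the defining identity <Ax, y> = <x, A^* y> gives (Ax)^T y = x^T (A^*) y, i.e. x^T A^T y = x^T (A^*) y. Since this holds for all x, y, we must have A^* = A^T. Therefore
A^* =
[[3, 3],
 [0, 3],
 [-2, -3]].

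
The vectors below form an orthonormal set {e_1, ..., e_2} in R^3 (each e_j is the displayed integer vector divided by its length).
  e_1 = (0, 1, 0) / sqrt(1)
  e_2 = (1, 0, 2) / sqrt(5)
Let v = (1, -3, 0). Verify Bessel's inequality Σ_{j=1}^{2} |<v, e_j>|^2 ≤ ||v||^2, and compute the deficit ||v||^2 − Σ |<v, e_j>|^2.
Σ |<v, e_j>|^2 = 46/5; ||v||^2 = 10; deficit = 4/5

Write each e_j = u_j / sqrt(<u_j, u_j>) where u_j is the displayed integer vector. Then <v, e_j> = <v, u_j> / sqrt(<u_j, u_j>), so |<v, e_j>|^2 = <v, u_j>^2 / <u_j, u_j>.
Coefficients: <v, e_1> = -3/sqrt(1), <v, e_2> = 1/sqrt(5).
Square and sum: Σ |<v, e_j>|^2 = 46/5.
Compute ||v||^2 = v·v = 10.
Deficit = 10 − 46/5 = 4/5 ≥ 0, confirming Bessel's inequality. (The deficit equals ||v − Σ <v,e_j> e_j||^2, the squared distance from v to span{e_j}.)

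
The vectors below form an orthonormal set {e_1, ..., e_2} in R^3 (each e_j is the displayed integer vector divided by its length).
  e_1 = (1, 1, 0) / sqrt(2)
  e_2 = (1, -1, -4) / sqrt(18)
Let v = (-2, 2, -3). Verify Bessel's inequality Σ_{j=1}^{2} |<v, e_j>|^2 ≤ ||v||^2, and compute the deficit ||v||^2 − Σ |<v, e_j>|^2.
Σ |<v, e_j>|^2 = 32/9; ||v||^2 = 17; deficit = 121/9

Write each e_j = u_j / sqrt(<u_j, u_j>) where u_j is the displayed integer vector. Then <v, e_j> = <v, u_j> / sqrt(<u_j, u_j>), so |<v, e_j>|^2 = <v, u_j>^2 / <u_j, u_j>.
Coefficients: <v, e_1> = 0/sqrt(2), <v, e_2> = 8/sqrt(18).
Square and sum: Σ |<v, e_j>|^2 = 32/9.
Compute ||v||^2 = v·v = 17.
Deficit = 17 − 32/9 = 121/9 ≥ 0, confirming Bessel's inequality. (The deficit equals ||v − Σ <v,e_j> e_j||^2, the squared distance from v to span{e_j}.)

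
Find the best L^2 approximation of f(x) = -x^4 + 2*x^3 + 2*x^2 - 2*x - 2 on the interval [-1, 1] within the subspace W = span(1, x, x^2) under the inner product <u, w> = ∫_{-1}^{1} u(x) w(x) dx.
g(x) = 8*x^2/7 - 4*x/5 - 67/35

The best approximation g ∈ W is the orthogonal projection of f onto W. Writing g = a_0 + a_1 x + a_2 x^2, the coefficients solve the normal equations G · a = b where
  G_{ij} = <φ_i, φ_j> and b_i = <f, φ_i>, with φ_0 = 1, φ_1 = x, φ_2 = x^2.
G =
  [2, 0, 2/3]
  [0, 2/3, 0]
  [2/3, 0, 2/5],
b = (-46/15, -8/15, -86/105).
Solving gives a_0 = -67/35, a_1 = -4/5, a_2 = 8/7, so
  g(x) = 8*x^2/7 - 4*x/5 - 67/35.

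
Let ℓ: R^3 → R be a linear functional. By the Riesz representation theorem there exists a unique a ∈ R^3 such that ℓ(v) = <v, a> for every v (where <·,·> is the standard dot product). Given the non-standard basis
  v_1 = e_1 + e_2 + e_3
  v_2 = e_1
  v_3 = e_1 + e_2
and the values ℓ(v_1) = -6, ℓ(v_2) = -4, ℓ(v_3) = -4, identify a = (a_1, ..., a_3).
a = (-4, 0, -2)

Write a = (a_1, ..., a_3) in the standard basis. For each basis vector v_i, ℓ(v_i) = <v_i, a> is a linear equation in the a_j's. Collect the n equations into a matrix system V a = ℓ, where row i of V is v_i (expressed in the standard basis). Since V is invertible (lower-triangular with 1s on the diagonal, up to permutation), solve by back-substitution:
  V =
[[1, 1, 1],
 [1, 0, 0],
 [1, 1, 0]]
  V a = (-6, -4, -4)
Solving gives a = (-4, 0, -2).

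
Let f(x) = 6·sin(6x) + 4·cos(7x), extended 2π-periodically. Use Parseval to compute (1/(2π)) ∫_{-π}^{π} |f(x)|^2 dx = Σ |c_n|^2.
Σ |c_n|^2 = 26

Expand |f|^2 and use orthogonality of {sin(nx), cos(mx)} on [-π, π]:
  ∫_{-π}^{π} sin(nx)^2 dx = π, ∫ cos(mx)^2 dx = π, and cross terms integrate to 0.
So ∫_{-π}^{π} f(x)^2 dx = 6^2 · π + 4^2 · π = (36 + 16)π.
Divide by 2π: (36 + 16)/2 = 26.
By Parseval, this equals Σ |c_n|^2.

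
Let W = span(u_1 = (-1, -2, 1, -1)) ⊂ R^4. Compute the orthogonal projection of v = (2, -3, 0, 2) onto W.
proj_W(v) = (-2/7, -4/7, 2/7, -2/7)

Set up U = [u_1 | ... | u_1] ∈ R^(4×1). The projector onto W = col(U) is P = U (U^T U)^(-1) U^T.
Compute U^T U =
  [7],
and U^T v = (2).
Solve U^T U · c = U^T v for the coefficients: c = (2/7). The projection is proj_W(v) = U c.
Check: (v - proj_W(v)) · u_1 = 0  (should be 0).
Result: proj_W(v) = (-2/7, -4/7, 2/7, -2/7).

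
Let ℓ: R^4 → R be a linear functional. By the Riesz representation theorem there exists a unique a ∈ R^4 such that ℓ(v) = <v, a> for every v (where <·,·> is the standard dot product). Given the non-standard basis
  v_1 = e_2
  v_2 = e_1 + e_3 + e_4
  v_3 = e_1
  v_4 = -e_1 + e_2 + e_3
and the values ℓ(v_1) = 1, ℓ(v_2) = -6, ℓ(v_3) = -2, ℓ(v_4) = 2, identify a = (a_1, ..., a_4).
a = (-2, 1, -1, -3)

Write a = (a_1, ..., a_4) in the standard basis. For each basis vector v_i, ℓ(v_i) = <v_i, a> is a linear equation in the a_j's. Collect the n equations into a matrix system V a = ℓ, where row i of V is v_i (expressed in the standard basis). Since V is invertible (lower-triangular with 1s on the diagonal, up to permutation), solve by back-substitution:
  V =
[[0, 1, 0, 0],
 [1, 0, 1, 1],
 [1, 0, 0, 0],
 [-1, 1, 1, 0]]
  V a = (1, -6, -2, 2)
Solving gives a = (-2, 1, -1, -3).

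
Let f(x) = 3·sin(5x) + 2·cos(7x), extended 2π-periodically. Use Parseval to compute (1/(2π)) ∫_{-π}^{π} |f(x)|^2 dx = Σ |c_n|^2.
Σ |c_n|^2 = 13/2

Expand |f|^2 and use orthogonality of {sin(nx), cos(mx)} on [-π, π]:
  ∫_{-π}^{π} sin(nx)^2 dx = π, ∫ cos(mx)^2 dx = π, and cross terms integrate to 0.
So ∫_{-π}^{π} f(x)^2 dx = 3^2 · π + 2^2 · π = (9 + 4)π.
Divide by 2π: (9 + 4)/2 = 13/2.
By Parseval, this equals Σ |c_n|^2.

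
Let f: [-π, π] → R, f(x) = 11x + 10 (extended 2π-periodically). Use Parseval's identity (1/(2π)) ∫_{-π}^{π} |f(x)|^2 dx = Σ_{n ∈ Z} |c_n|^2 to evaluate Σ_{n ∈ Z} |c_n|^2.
Σ |c_n|^2 = 121π^2/3 + 100

Expand and integrate term by term over [-π, π]:
  ∫ (11x)^2 dx = 121·(2π^3/3); ∫ 2·11·(10)·x dx = 0 (odd integrand); ∫ 10^2 dx = 100·2π.
So (1/(2π)) ∫_{-π}^{π} (11x + 10)^2 dx = 121π^2/3 + 100 = 121π^2/3 + 100.
Parseval ⇒ Σ |c_n|^2 = 121π^2/3 + 100.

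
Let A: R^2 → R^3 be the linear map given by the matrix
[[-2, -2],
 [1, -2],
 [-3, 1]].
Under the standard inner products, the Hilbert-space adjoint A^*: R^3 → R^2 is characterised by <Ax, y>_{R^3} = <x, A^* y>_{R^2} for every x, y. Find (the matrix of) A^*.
A^* = A^T =
[[-2, 1, -3],
 [-2, -2, 1]]

For real matrices with standard dot products, the defining identity <Ax, y> = <x, A^* y> gives (Ax)^T y = x^T (A^*) y, i.e. x^T A^T y = x^T (A^*) y. Since this holds for all x, y, we must have A^* = A^T. Therefore
A^* =
[[-2, 1, -3],
 [-2, -2, 1]].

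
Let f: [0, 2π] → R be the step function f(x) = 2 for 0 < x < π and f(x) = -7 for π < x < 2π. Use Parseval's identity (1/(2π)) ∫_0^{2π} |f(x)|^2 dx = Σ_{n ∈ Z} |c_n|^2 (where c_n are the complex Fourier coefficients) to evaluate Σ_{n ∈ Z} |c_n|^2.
Σ |c_n|^2 = 53/2

Parseval equates the L^2 energy of f (normalised by 1/(2π)) with the ℓ^2 sum of its Fourier coefficients: (1/(2π)) ∫_0^{2π} |f|^2 = Σ |c_n|^2.
Compute the left side: (1/(2π)) [∫_0^π 2^2 dx + ∫_π^{2π} (-7)^2 dx] = (1/(2π)) · (4π + 49π) = (4 + 49)/2 = 53/2.
So Σ_{n ∈ Z} |c_n|^2 = 53/2.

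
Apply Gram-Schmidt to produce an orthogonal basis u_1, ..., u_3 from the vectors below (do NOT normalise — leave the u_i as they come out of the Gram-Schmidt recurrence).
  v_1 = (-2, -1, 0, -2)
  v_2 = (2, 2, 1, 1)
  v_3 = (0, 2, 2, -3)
Orthogonal basis:
  u_1 = (-2, -1, 0, -2)
  u_2 = (2/9, 10/9, 1, -7/9)
  u_3 = (5/13, -1/13, -7/26, -9/26)

Apply the Gram-Schmidt recurrence
  u_1 = v_1
  u_i = v_i − Σ_{j<i} ((v_i · u_j) / (u_j · u_j)) · u_j.

Step by step this gives:
  u_1 = (-2, -1, 0, -2)
  u_2 = (2/9, 10/9, 1, -7/9)
  u_3 = (5/13, -1/13, -7/26, -9/26)

Orthogonality check:
  u_2 · u_1 = 0 (should be 0)
  u_3 · u_1 = 0 (should be 0)
  u_3 · u_2 = 0 (should be 0)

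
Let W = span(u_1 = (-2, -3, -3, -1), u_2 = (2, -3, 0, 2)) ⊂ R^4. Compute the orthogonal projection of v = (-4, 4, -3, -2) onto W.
proj_W(v) = (-4, 3, -3/2, -7/2)

Set up U = [u_1 | ... | u_2] ∈ R^(4×2). The projector onto W = col(U) is P = U (U^T U)^(-1) U^T.
Compute U^T U =
  [23, 3]
  [3, 17],
and U^T v = (7, -24).
Solve U^T U · c = U^T v for the coefficients: c = (1/2, -3/2). The projection is proj_W(v) = U c.
Check: (v - proj_W(v)) · u_1 = 0  (should be 0).
Check: (v - proj_W(v)) · u_2 = 0  (should be 0).
Result: proj_W(v) = (-4, 3, -3/2, -7/2).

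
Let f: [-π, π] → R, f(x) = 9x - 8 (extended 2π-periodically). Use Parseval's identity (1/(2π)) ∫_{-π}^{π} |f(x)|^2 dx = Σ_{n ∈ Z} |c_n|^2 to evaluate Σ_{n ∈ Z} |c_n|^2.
Σ |c_n|^2 = 27π^2 + 64

Expand and integrate term by term over [-π, π]:
  ∫ (9x)^2 dx = 81·(2π^3/3); ∫ 2·9·(-8)·x dx = 0 (odd integrand); ∫ (-8)^2 dx = 64·2π.
So (1/(2π)) ∫_{-π}^{π} (9x - 8)^2 dx = 81π^2/3 + 64 = 27π^2 + 64.
Parseval ⇒ Σ |c_n|^2 = 27π^2 + 64.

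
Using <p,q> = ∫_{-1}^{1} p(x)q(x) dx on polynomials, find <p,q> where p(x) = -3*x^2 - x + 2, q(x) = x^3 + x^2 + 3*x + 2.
<p,q> = 26/15

Expand the product: p(x)·q(x) = -3*x^5 - 4*x^4 - 8*x^3 - 7*x^2 + 4*x + 4.
∫_{-1}^{1} of each monomial x^k gives [2/(k+1) if k even, 0 if k odd]. Integrating term-by-term (or equivalently evaluating the antiderivative F(x) = -x^6/2 - 4*x^5/5 - 2*x^4 - 7*x^3/3 + 2*x^2 + 4*x at the endpoints):
  F(1) − F(−1) = 11/30 − (-41/30) = 26/15.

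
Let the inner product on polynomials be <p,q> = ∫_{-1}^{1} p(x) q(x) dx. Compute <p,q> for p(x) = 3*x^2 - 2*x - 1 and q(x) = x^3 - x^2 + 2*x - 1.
<p,q> = -4

Expand the product: p(x)·q(x) = 3*x^5 - 5*x^4 + 7*x^3 - 6*x^2 + 1.
∫_{-1}^{1} of each monomial x^k gives [2/(k+1) if k even, 0 if k odd]. Integrating term-by-term (or equivalently evaluating the antiderivative F(x) = x^6/2 - x^5 + 7*x^4/4 - 2*x^3 + x at the endpoints):
  F(1) − F(−1) = 1/4 − (17/4) = -4.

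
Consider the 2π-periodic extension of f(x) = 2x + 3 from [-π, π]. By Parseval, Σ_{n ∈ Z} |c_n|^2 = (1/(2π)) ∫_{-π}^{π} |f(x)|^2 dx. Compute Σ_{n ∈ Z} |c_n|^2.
Σ |c_n|^2 = 4π^2/3 + 9

Expand and integrate term by term over [-π, π]:
  ∫ (2x)^2 dx = 4·(2π^3/3); ∫ 2·2·(3)·x dx = 0 (odd integrand); ∫ 3^2 dx = 9·2π.
So (1/(2π)) ∫_{-π}^{π} (2x + 3)^2 dx = 4π^2/3 + 9 = 4π^2/3 + 9.
Parseval ⇒ Σ |c_n|^2 = 4π^2/3 + 9.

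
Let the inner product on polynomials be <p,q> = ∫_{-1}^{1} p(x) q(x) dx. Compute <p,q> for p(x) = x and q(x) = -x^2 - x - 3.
<p,q> = -2/3

Expand the product: p(x)·q(x) = -x^3 - x^2 - 3*x.
∫_{-1}^{1} of each monomial x^k gives [2/(k+1) if k even, 0 if k odd]. Integrating term-by-term (or equivalently evaluating the antiderivative F(x) = -x^4/4 - x^3/3 - 3*x^2/2 at the endpoints):
  F(1) − F(−1) = -25/12 − (-17/12) = -2/3.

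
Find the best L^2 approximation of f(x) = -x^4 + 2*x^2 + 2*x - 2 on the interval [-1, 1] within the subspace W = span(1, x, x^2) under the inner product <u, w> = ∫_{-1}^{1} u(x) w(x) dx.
g(x) = 8*x^2/7 + 2*x - 67/35

The best approximation g ∈ W is the orthogonal projection of f onto W. Writing g = a_0 + a_1 x + a_2 x^2, the coefficients solve the normal equations G · a = b where
  G_{ij} = <φ_i, φ_j> and b_i = <f, φ_i>, with φ_0 = 1, φ_1 = x, φ_2 = x^2.
G =
  [2, 0, 2/3]
  [0, 2/3, 0]
  [2/3, 0, 2/5],
b = (-46/15, 4/3, -86/105).
Solving gives a_0 = -67/35, a_1 = 2, a_2 = 8/7, so
  g(x) = 8*x^2/7 + 2*x - 67/35.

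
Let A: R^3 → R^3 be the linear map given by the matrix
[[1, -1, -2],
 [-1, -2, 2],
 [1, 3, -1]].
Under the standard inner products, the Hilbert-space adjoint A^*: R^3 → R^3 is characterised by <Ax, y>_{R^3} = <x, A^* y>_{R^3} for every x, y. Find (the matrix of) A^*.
A^* = A^T =
[[1, -1, 1],
 [-1, -2, 3],
 [-2, 2, -1]]

For real matrices with standard dot products, the defining identity <Ax, y> = <x, A^* y> gives (Ax)^T y = x^T (A^*) y, i.e. x^T A^T y = x^T (A^*) y. Since this holds for all x, y, we must have A^* = A^T. Therefore
A^* =
[[1, -1, 1],
 [-1, -2, 3],
 [-2, 2, -1]].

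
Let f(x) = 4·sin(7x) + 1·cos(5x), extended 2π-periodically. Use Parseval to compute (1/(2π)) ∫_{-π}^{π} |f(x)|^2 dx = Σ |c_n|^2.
Σ |c_n|^2 = 17/2

Expand |f|^2 and use orthogonality of {sin(nx), cos(mx)} on [-π, π]:
  ∫_{-π}^{π} sin(nx)^2 dx = π, ∫ cos(mx)^2 dx = π, and cross terms integrate to 0.
So ∫_{-π}^{π} f(x)^2 dx = 4^2 · π + 1^2 · π = (16 + 1)π.
Divide by 2π: (16 + 1)/2 = 17/2.
By Parseval, this equals Σ |c_n|^2.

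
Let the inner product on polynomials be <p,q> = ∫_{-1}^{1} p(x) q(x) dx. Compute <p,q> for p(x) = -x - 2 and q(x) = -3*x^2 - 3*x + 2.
<p,q> = -2

Expand the product: p(x)·q(x) = 3*x^3 + 9*x^2 + 4*x - 4.
∫_{-1}^{1} of each monomial x^k gives [2/(k+1) if k even, 0 if k odd]. Integrating term-by-term (or equivalently evaluating the antiderivative F(x) = 3*x^4/4 + 3*x^3 + 2*x^2 - 4*x at the endpoints):
  F(1) − F(−1) = 7/4 − (15/4) = -2.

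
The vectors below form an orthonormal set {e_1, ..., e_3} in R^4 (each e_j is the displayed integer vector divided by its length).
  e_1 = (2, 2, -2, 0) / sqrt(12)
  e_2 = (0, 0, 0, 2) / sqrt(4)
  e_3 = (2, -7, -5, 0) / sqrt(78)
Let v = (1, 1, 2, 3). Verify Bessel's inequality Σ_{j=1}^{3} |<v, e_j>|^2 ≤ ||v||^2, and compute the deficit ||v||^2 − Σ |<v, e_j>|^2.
Σ |<v, e_j>|^2 = 309/26; ||v||^2 = 15; deficit = 81/26

Write each e_j = u_j / sqrt(<u_j, u_j>) where u_j is the displayed integer vector. Then <v, e_j> = <v, u_j> / sqrt(<u_j, u_j>), so |<v, e_j>|^2 = <v, u_j>^2 / <u_j, u_j>.
Coefficients: <v, e_1> = 0/sqrt(12), <v, e_2> = 6/sqrt(4), <v, e_3> = -15/sqrt(78).
Square and sum: Σ |<v, e_j>|^2 = 309/26.
Compute ||v||^2 = v·v = 15.
Deficit = 15 − 309/26 = 81/26 ≥ 0, confirming Bessel's inequality. (The deficit equals ||v − Σ <v,e_j> e_j||^2, the squared distance from v to span{e_j}.)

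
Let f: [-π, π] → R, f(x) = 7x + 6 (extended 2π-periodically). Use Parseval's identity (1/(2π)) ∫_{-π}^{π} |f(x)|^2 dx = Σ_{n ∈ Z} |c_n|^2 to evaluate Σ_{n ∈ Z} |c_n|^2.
Σ |c_n|^2 = 49π^2/3 + 36

Expand and integrate term by term over [-π, π]:
  ∫ (7x)^2 dx = 49·(2π^3/3); ∫ 2·7·(6)·x dx = 0 (odd integrand); ∫ 6^2 dx = 36·2π.
So (1/(2π)) ∫_{-π}^{π} (7x + 6)^2 dx = 49π^2/3 + 36 = 49π^2/3 + 36.
Parseval ⇒ Σ |c_n|^2 = 49π^2/3 + 36.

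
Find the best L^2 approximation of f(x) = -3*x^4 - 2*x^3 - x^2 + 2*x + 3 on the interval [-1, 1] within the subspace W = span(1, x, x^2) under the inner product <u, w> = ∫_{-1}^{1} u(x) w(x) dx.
g(x) = -25*x^2/7 + 4*x/5 + 114/35

The best approximation g ∈ W is the orthogonal projection of f onto W. Writing g = a_0 + a_1 x + a_2 x^2, the coefficients solve the normal equations G · a = b where
  G_{ij} = <φ_i, φ_j> and b_i = <f, φ_i>, with φ_0 = 1, φ_1 = x, φ_2 = x^2.
G =
  [2, 0, 2/3]
  [0, 2/3, 0]
  [2/3, 0, 2/5],
b = (62/15, 8/15, 26/35).
Solving gives a_0 = 114/35, a_1 = 4/5, a_2 = -25/7, so
  g(x) = -25*x^2/7 + 4*x/5 + 114/35.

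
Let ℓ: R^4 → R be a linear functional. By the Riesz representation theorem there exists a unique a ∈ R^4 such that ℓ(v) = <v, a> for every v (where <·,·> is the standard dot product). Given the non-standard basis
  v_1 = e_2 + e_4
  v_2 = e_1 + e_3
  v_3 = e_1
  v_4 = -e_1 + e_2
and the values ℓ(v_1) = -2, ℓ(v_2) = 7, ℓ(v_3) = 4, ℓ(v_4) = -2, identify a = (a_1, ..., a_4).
a = (4, 2, 3, -4)

Write a = (a_1, ..., a_4) in the standard basis. For each basis vector v_i, ℓ(v_i) = <v_i, a> is a linear equation in the a_j's. Collect the n equations into a matrix system V a = ℓ, where row i of V is v_i (expressed in the standard basis). Since V is invertible (lower-triangular with 1s on the diagonal, up to permutation), solve by back-substitution:
  V =
[[0, 1, 0, 1],
 [1, 0, 1, 0],
 [1, 0, 0, 0],
 [-1, 1, 0, 0]]
  V a = (-2, 7, 4, -2)
Solving gives a = (4, 2, 3, -4).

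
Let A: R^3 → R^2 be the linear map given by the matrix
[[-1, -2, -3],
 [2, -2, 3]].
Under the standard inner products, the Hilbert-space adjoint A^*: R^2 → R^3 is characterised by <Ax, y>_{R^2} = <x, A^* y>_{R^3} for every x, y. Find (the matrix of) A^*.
A^* = A^T =
[[-1, 2],
 [-2, -2],
 [-3, 3]]

For real matrices with standard dot products, the defining identity <Ax, y> = <x, A^* y> gives (Ax)^T y = x^T (A^*) y, i.e. x^T A^T y = x^T (A^*) y. Since this holds for all x, y, we must have A^* = A^T. Therefore
A^* =
[[-1, 2],
 [-2, -2],
 [-3, 3]].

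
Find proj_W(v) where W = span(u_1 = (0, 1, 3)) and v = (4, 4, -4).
proj_W(v) = (0, -4/5, -12/5)

Set up U = [u_1 | ... | u_1] ∈ R^(3×1). The projector onto W = col(U) is P = U (U^T U)^(-1) U^T.
Compute U^T U =
  [10],
and U^T v = (-8).
Solve U^T U · c = U^T v for the coefficients: c = (-4/5). The projection is proj_W(v) = U c.
Check: (v - proj_W(v)) · u_1 = 0  (should be 0).
Result: proj_W(v) = (0, -4/5, -12/5).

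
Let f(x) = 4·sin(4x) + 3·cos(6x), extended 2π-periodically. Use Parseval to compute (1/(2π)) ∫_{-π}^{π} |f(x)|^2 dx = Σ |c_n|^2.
Σ |c_n|^2 = 25/2

Expand |f|^2 and use orthogonality of {sin(nx), cos(mx)} on [-π, π]:
  ∫_{-π}^{π} sin(nx)^2 dx = π, ∫ cos(mx)^2 dx = π, and cross terms integrate to 0.
So ∫_{-π}^{π} f(x)^2 dx = 4^2 · π + 3^2 · π = (16 + 9)π.
Divide by 2π: (16 + 9)/2 = 25/2.
By Parseval, this equals Σ |c_n|^2.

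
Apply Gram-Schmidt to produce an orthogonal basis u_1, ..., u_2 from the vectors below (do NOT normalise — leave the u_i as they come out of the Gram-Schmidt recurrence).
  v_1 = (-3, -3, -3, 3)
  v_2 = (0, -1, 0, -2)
Orthogonal basis:
  u_1 = (-3, -3, -3, 3)
  u_2 = (-1/4, -5/4, -1/4, -7/4)

Apply the Gram-Schmidt recurrence
  u_1 = v_1
  u_i = v_i − Σ_{j<i} ((v_i · u_j) / (u_j · u_j)) · u_j.

Step by step this gives:
  u_1 = (-3, -3, -3, 3)
  u_2 = (-1/4, -5/4, -1/4, -7/4)

Orthogonality check:
  u_2 · u_1 = 0 (should be 0)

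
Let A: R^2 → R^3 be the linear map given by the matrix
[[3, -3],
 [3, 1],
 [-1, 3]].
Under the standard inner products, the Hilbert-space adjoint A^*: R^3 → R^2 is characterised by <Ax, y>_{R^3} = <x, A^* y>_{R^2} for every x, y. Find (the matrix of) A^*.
A^* = A^T =
[[3, 3, -1],
 [-3, 1, 3]]

For real matrices with standard dot products, the defining identity <Ax, y> = <x, A^* y> gives (Ax)^T y = x^T (A^*) y, i.e. x^T A^T y = x^T (A^*) y. Since this holds for all x, y, we must have A^* = A^T. Therefore
A^* =
[[3, 3, -1],
 [-3, 1, 3]].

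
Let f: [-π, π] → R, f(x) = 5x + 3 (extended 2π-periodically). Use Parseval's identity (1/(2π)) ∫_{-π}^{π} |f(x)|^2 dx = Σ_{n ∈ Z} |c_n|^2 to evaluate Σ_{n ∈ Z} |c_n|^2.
Σ |c_n|^2 = 25π^2/3 + 9

Expand and integrate term by term over [-π, π]:
  ∫ (5x)^2 dx = 25·(2π^3/3); ∫ 2·5·(3)·x dx = 0 (odd integrand); ∫ 3^2 dx = 9·2π.
So (1/(2π)) ∫_{-π}^{π} (5x + 3)^2 dx = 25π^2/3 + 9 = 25π^2/3 + 9.
Parseval ⇒ Σ |c_n|^2 = 25π^2/3 + 9.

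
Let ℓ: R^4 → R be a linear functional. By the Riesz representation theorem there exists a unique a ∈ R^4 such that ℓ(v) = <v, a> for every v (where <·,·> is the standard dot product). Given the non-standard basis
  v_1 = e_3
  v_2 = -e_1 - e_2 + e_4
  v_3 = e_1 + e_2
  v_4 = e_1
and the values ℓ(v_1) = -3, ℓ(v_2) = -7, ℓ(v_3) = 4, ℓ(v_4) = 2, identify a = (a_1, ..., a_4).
a = (2, 2, -3, -3)

Write a = (a_1, ..., a_4) in the standard basis. For each basis vector v_i, ℓ(v_i) = <v_i, a> is a linear equation in the a_j's. Collect the n equations into a matrix system V a = ℓ, where row i of V is v_i (expressed in the standard basis). Since V is invertible (lower-triangular with 1s on the diagonal, up to permutation), solve by back-substitution:
  V =
[[0, 0, 1, 0],
 [-1, -1, 0, 1],
 [1, 1, 0, 0],
 [1, 0, 0, 0]]
  V a = (-3, -7, 4, 2)
Solving gives a = (2, 2, -3, -3).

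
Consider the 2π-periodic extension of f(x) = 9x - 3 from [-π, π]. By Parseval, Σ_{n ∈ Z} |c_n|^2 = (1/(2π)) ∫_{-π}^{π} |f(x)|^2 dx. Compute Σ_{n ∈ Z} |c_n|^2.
Σ |c_n|^2 = 27π^2 + 9

Expand and integrate term by term over [-π, π]:
  ∫ (9x)^2 dx = 81·(2π^3/3); ∫ 2·9·(-3)·x dx = 0 (odd integrand); ∫ (-3)^2 dx = 9·2π.
So (1/(2π)) ∫_{-π}^{π} (9x - 3)^2 dx = 81π^2/3 + 9 = 27π^2 + 9.
Parseval ⇒ Σ |c_n|^2 = 27π^2 + 9.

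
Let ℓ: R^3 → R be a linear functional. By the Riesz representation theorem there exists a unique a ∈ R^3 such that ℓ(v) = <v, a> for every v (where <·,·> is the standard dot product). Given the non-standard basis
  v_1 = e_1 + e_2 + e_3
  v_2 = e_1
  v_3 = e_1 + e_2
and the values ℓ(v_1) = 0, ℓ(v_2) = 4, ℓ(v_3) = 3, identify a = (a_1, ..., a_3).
a = (4, -1, -3)

Write a = (a_1, ..., a_3) in the standard basis. For each basis vector v_i, ℓ(v_i) = <v_i, a> is a linear equation in the a_j's. Collect the n equations into a matrix system V a = ℓ, where row i of V is v_i (expressed in the standard basis). Since V is invertible (lower-triangular with 1s on the diagonal, up to permutation), solve by back-substitution:
  V =
[[1, 1, 1],
 [1, 0, 0],
 [1, 1, 0]]
  V a = (0, 4, 3)
Solving gives a = (4, -1, -3).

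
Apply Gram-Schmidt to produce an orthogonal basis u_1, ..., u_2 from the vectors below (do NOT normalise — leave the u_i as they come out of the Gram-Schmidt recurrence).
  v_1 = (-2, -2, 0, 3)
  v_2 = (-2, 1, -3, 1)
Orthogonal basis:
  u_1 = (-2, -2, 0, 3)
  u_2 = (-24/17, 27/17, -3, 2/17)

Apply the Gram-Schmidt recurrence
  u_1 = v_1
  u_i = v_i − Σ_{j<i} ((v_i · u_j) / (u_j · u_j)) · u_j.

Step by step this gives:
  u_1 = (-2, -2, 0, 3)
  u_2 = (-24/17, 27/17, -3, 2/17)

Orthogonality check:
  u_2 · u_1 = 0 (should be 0)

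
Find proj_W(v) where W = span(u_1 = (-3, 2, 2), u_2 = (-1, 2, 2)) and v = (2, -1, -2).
proj_W(v) = (2, -3/2, -3/2)

Set up U = [u_1 | ... | u_2] ∈ R^(3×2). The projector onto W = col(U) is P = U (U^T U)^(-1) U^T.
Compute U^T U =
  [17, 11]
  [11, 9],
and U^T v = (-12, -8).
Solve U^T U · c = U^T v for the coefficients: c = (-5/8, -1/8). The projection is proj_W(v) = U c.
Check: (v - proj_W(v)) · u_1 = 0  (should be 0).
Check: (v - proj_W(v)) · u_2 = 0  (should be 0).
Result: proj_W(v) = (2, -3/2, -3/2).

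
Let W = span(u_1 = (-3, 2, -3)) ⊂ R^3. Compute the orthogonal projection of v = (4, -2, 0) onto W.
proj_W(v) = (24/11, -16/11, 24/11)

Set up U = [u_1 | ... | u_1] ∈ R^(3×1). The projector onto W = col(U) is P = U (U^T U)^(-1) U^T.
Compute U^T U =
  [22],
and U^T v = (-16).
Solve U^T U · c = U^T v for the coefficients: c = (-8/11). The projection is proj_W(v) = U c.
Check: (v - proj_W(v)) · u_1 = 0  (should be 0).
Result: proj_W(v) = (24/11, -16/11, 24/11).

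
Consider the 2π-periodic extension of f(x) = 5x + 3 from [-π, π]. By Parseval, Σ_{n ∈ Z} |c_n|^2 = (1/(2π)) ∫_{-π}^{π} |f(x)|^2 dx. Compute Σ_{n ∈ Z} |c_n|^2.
Σ |c_n|^2 = 25π^2/3 + 9

Expand and integrate term by term over [-π, π]:
  ∫ (5x)^2 dx = 25·(2π^3/3); ∫ 2·5·(3)·x dx = 0 (odd integrand); ∫ 3^2 dx = 9·2π.
So (1/(2π)) ∫_{-π}^{π} (5x + 3)^2 dx = 25π^2/3 + 9 = 25π^2/3 + 9.
Parseval ⇒ Σ |c_n|^2 = 25π^2/3 + 9.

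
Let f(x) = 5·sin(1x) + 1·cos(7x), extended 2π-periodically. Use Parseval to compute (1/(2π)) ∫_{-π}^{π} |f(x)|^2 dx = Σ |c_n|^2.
Σ |c_n|^2 = 13

Expand |f|^2 and use orthogonality of {sin(nx), cos(mx)} on [-π, π]:
  ∫_{-π}^{π} sin(nx)^2 dx = π, ∫ cos(mx)^2 dx = π, and cross terms integrate to 0.
So ∫_{-π}^{π} f(x)^2 dx = 5^2 · π + 1^2 · π = (25 + 1)π.
Divide by 2π: (25 + 1)/2 = 13.
By Parseval, this equals Σ |c_n|^2.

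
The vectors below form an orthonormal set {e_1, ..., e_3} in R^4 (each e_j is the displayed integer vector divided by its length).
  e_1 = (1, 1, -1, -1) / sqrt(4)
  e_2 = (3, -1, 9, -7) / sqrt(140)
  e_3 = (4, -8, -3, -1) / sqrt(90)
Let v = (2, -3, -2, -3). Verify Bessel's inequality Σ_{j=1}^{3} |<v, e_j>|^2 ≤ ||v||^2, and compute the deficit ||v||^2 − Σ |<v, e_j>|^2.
Σ |<v, e_j>|^2 = 2987/126; ||v||^2 = 26; deficit = 289/126

Write each e_j = u_j / sqrt(<u_j, u_j>) where u_j is the displayed integer vector. Then <v, e_j> = <v, u_j> / sqrt(<u_j, u_j>), so |<v, e_j>|^2 = <v, u_j>^2 / <u_j, u_j>.
Coefficients: <v, e_1> = 4/sqrt(4), <v, e_2> = 12/sqrt(140), <v, e_3> = 41/sqrt(90).
Square and sum: Σ |<v, e_j>|^2 = 2987/126.
Compute ||v||^2 = v·v = 26.
Deficit = 26 − 2987/126 = 289/126 ≥ 0, confirming Bessel's inequality. (The deficit equals ||v − Σ <v,e_j> e_j||^2, the squared distance from v to span{e_j}.)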